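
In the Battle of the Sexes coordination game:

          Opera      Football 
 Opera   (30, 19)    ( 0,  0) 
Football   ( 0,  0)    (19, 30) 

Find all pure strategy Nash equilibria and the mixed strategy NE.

Pure NE: (Opera, Opera) and (Football, Football); Mixed NE: p = 0.6122, q = 0.3878

Work:
Check pure NE:
(Opera, Opera): (30, 19) - no unilateral deviation beneficial
(Football, Football): (19, 30) - no unilateral deviation beneficial
Mixed NE: P1 plays Opera with p = 0.6122, P2 plays Opera with q = 0.3878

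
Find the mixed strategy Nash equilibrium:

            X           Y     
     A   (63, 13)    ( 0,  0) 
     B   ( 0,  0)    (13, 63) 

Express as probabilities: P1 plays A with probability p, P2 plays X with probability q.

p = 0.8289, q = 0.1711

Work:
Find probabilities that make opponent indifferent:
P2 chooses q to make P1 indifferent between A and B
P1 chooses p to make P2 indifferent between X and Y
Mixed NE: P1 plays (A: 0.8289, B: 0.1711), P2 plays (X: 0.1711, Y: 0.8289)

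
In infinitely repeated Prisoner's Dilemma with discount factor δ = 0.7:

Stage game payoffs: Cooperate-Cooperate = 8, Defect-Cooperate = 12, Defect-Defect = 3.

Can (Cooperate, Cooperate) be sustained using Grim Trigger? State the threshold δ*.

δ* = 0.4444; since δ = 0.7 ≥ 0.4444, cooperation can be sustained

Work:
For Grim Trigger:
Cooperate forever: 8/(1-δ)
Defect then punished: 12 + 3·δ/(1-δ)
Need: 8/(1-δ) ≥ 12 + 3·δ/(1-δ)
Solving: δ ≥ (T-R)/(T-P) = (12-8)/(12-3) = 0.4444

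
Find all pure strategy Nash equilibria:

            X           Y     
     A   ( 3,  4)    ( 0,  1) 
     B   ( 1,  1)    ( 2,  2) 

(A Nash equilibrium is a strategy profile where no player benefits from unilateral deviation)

Nash equilibrium: (A, X), (B, Y)

Work:
Best responses:
  P1 vs X: payoffs [3, 1] → best response A (payoff 3)
  P1 vs Y: payoffs [0, 2] → best response B (payoff 2)
  P2 vs A: payoffs [4, 1] → best response X (payoff 4)
  P2 vs B: payoffs [1, 2] → best response Y (payoff 2)
Mutual best responses: (A,X), (B,Y) → Nash equilibria.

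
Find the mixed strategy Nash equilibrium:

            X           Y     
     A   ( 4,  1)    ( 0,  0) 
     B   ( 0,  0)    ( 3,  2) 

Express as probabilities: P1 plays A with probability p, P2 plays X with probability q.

p = 0.6667, q = 0.4286

Work:
Find probabilities that make opponent indifferent:
P2 chooses q to make P1 indifferent between A and B
P1 chooses p to make P2 indifferent between X and Y
Mixed NE: P1 plays (A: 0.6667, B: 0.3333), P2 plays (X: 0.4286, Y: 0.5714)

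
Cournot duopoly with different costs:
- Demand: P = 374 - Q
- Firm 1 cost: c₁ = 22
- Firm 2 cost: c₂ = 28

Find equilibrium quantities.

q₁* = 119.33, q₂* = 113.33

Work:
Reaction: q₁ = (374 - 22 - q₂)/2
Reaction: q₂ = (374 - 28 - q₁)/2
Solve simultaneously:
q₁* = (374 - 2×22 + 28)/3 = 119.33
q₂* = (374 - 2×28 + 22)/3 = 113.33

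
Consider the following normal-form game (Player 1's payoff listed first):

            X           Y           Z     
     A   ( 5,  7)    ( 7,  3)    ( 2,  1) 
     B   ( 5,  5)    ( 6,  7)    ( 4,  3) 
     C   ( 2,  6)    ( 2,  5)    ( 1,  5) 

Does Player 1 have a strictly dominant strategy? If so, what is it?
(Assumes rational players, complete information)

No strictly dominant strategy exists for Player 1

Work:
A strategy strictly dominates another if it gives a strictly higher payoff against every opponent action. Compare each pair of P1's strategies column-by-column:
  A vs B: [5 vs 5, 7 vs 6, 2 vs 4] → A does not strictly dominate B (column X: 5 ≤ 5)
  A vs C: [5 vs 2, 7 vs 2, 2 vs 1] → A strictly dominates C
  B vs A: [5 vs 5, 6 vs 7, 4 vs 2] → B does not strictly dominate A (column X: 5 ≤ 5)
  B vs C: [5 vs 2, 6 vs 2, 4 vs 1] → B strictly dominates C
  C vs A: [2 vs 5, 2 vs 7, 1 vs 2] → C does not strictly dominate A (column X: 2 ≤ 5)
  C vs B: [2 vs 5, 2 vs 6, 1 vs 4] → C does not strictly dominate B (column X: 2 ≤ 5)
No single strategy strictly dominates all others → no strictly dominant strategy.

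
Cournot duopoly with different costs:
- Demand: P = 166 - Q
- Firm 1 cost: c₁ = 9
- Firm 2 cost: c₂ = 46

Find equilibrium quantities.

q₁* = 64.67, q₂* = 27.67

Work:
Reaction: q₁ = (166 - 9 - q₂)/2
Reaction: q₂ = (166 - 46 - q₁)/2
Solve simultaneously:
q₁* = (166 - 2×9 + 46)/3 = 64.67
q₂* = (166 - 2×46 + 9)/3 = 27.67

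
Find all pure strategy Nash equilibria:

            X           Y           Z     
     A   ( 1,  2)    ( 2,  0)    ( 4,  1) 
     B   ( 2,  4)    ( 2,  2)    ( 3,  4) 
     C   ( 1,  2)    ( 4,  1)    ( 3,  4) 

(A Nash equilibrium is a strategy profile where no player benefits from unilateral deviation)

Nash equilibrium: (B, X)

Work:
Best responses:
  P1 vs X: payoffs [1, 2, 1] → best response B (payoff 2)
  P1 vs Y: payoffs [2, 2, 4] → best response C (payoff 4)
  P1 vs Z: payoffs [4, 3, 3] → best response A (payoff 4)
  P2 vs A: payoffs [2, 0, 1] → best response X (payoff 2)
  P2 vs B: payoffs [4, 2, 4] → best response X/Z (payoff 4)
  P2 vs C: payoffs [2, 1, 4] → best response Z (payoff 4)
Mutual best responses: (B,X) → Nash equilibria.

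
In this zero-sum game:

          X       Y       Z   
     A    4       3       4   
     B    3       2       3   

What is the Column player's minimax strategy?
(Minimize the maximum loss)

Column should play Y, value = 3

Work:
Column player minimizes Row's maximum payoff:
Column X: max payoff to Row = 4
Column Y: max payoff to Row = 3
Column Z: max payoff to Row = 4
Minimum is 3, achieved by column Y.
Minimax strategy: Y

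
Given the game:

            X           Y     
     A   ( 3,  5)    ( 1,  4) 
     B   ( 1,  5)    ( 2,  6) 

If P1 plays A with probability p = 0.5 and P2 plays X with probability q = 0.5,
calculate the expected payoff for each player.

E[P1] = 1.75, E[P2] = 5.0

Work:
E[P1] = p·q·π₁(A,X) + p·(1-q)·π₁(A,Y) + (1-p)·q·π₁(B,X) + (1-p)·(1-q)·π₁(B,Y)
= 0.5·0.5·3 + 0.5·0.5·1 + 0.5·0.5·1 + 0.5·0.5·2
= 1.75

E[P2] = 5.0 (similar calculation)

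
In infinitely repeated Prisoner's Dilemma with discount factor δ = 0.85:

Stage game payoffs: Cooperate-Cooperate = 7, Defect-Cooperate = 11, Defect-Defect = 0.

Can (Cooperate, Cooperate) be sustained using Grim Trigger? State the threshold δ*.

δ* = 0.3636; since δ = 0.85 ≥ 0.3636, cooperation can be sustained

Work:
For Grim Trigger:
Cooperate forever: 7/(1-δ)
Defect then punished: 11 + 0·δ/(1-δ)
Need: 7/(1-δ) ≥ 11 + 0·δ/(1-δ)
Solving: δ ≥ (T-R)/(T-P) = (11-7)/(11-0) = 0.3636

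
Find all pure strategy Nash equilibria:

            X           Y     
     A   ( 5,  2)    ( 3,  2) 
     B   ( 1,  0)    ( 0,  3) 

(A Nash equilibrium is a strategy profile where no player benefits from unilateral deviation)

Nash equilibrium: (A, X), (A, Y)

Work:
Best responses:
  P1 vs X: payoffs [5, 1] → best response A (payoff 5)
  P1 vs Y: payoffs [3, 0] → best response A (payoff 3)
  P2 vs A: payoffs [2, 2] → best response X/Y (payoff 2)
  P2 vs B: payoffs [0, 3] → best response Y (payoff 3)
Mutual best responses: (A,X), (A,Y) → Nash equilibria.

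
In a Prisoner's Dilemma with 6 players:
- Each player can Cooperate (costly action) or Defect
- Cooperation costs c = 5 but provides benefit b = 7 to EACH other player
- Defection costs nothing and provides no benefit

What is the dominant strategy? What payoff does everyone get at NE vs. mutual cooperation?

Dominant: Defect; NE payoff = 0; Coop payoff = 30

Work:
Defect dominates (saves cost c = 5, benefit to others is external)
NE: All defect → everyone gets 0
If all cooperate: each receives (5)×7 - 5 = 30
Social dilemma: 30 > 0 but NE gives 0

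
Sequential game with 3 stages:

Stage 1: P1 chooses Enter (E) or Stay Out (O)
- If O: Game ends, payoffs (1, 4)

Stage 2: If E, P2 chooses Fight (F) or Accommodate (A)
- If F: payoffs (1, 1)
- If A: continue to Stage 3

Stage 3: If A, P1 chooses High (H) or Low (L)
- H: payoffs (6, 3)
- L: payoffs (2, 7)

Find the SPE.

SPE: (E, A, H); Outcome (6, 3)

Work:
Stage 3: P1 chooses H (6 vs 2)
Stage 2: P2: F->1, A->3 (anticipating H). Choose A
Stage 1: P1: O->1, E->6 (anticipating A, H). Choose E
SPE path: E -> A -> H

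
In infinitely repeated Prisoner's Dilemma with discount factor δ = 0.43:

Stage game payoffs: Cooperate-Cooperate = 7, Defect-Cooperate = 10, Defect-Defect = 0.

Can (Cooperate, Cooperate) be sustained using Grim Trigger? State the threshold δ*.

δ* = 0.3; since δ = 0.43 ≥ 0.3, cooperation can be sustained

Work:
For Grim Trigger:
Cooperate forever: 7/(1-δ)
Defect then punished: 10 + 0·δ/(1-δ)
Need: 7/(1-δ) ≥ 10 + 0·δ/(1-δ)
Solving: δ ≥ (T-R)/(T-P) = (10-7)/(10-0) = 0.3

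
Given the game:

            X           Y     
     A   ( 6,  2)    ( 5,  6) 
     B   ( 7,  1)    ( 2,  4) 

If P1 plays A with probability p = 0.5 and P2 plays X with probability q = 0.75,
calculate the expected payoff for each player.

E[P1] = 5.75, E[P2] = 2.375

Work:
E[P1] = p·q·π₁(A,X) + p·(1-q)·π₁(A,Y) + (1-p)·q·π₁(B,X) + (1-p)·(1-q)·π₁(B,Y)
= 0.5·0.75·6 + 0.5·0.25·5 + 0.5·0.75·7 + 0.5·0.25·2
= 5.75

E[P2] = 2.375 (similar calculation)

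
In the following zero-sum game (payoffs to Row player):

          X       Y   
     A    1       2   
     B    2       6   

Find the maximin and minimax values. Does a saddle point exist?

Maximin = 2, Minimax = 2, Saddle: True

Work:
Row minimums: [1, 2] → maximin = 2
Column maximums: [2, 6] → minimax = 2
Saddle point exists! Game value = 2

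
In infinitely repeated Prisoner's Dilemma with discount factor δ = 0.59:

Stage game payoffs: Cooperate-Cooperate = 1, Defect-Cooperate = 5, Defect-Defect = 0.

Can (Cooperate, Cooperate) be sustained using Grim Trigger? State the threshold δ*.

δ* = 0.8; since δ = 0.59 < 0.8, cooperation cannot be sustained

Work:
For Grim Trigger:
Cooperate forever: 1/(1-δ)
Defect then punished: 5 + 0·δ/(1-δ)
Need: 1/(1-δ) ≥ 5 + 0·δ/(1-δ)
Solving: δ ≥ (T-R)/(T-P) = (5-1)/(5-0) = 0.8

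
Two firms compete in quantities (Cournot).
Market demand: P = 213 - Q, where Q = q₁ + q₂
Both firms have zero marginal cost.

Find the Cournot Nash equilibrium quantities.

q₁* = q₂* = 71.0; P* = 71.0

Work:
Profit: π_i = P·q_i = (a - q_i - q_j)·q_i
FOC: ∂π_i/∂q_i = a - 2q_i - q_j = 0
Reaction function: q_i = (213 - q_j)/2
Symmetry: q* = 213/3 = 71.0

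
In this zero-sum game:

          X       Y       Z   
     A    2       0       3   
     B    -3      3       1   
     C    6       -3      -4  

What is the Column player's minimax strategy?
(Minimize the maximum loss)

Column should play Y or Z (all achieve the minimum), value = 3

Work:
Column player minimizes Row's maximum payoff:
Column X: max payoff to Row = 6
Column Y: max payoff to Row = 3
Column Z: max payoff to Row = 3
Minimum is 3, achieved by columns Y, Z (tied).
Each of Y or Z is a minimax strategy.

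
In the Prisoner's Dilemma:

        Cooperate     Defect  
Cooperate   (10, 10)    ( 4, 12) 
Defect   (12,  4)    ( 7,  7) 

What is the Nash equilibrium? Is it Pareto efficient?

(Defect, Defect) is NE; not Pareto efficient

Work:
Defect dominates Cooperate for both players:
If P2 cooperates: Defect (12) > Cooperate (10)
If P2 defects: Defect (7) > Cooperate (4)
NE: (Defect, Defect) with payoff (7, 7)
But (Cooperate, Cooperate) = (10, 10) Pareto dominates (7, 7)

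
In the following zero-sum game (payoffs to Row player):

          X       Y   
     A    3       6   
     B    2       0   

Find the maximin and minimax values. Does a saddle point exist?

Maximin = 3, Minimax = 3, Saddle: True

Work:
Row minimums: [3, 0] → maximin = 3
Column maximums: [3, 6] → minimax = 3
Saddle point exists! Game value = 3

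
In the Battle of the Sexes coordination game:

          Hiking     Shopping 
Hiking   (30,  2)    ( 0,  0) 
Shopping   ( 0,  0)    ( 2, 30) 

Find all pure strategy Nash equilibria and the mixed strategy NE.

Pure NE: (Hiking, Hiking) and (Shopping, Shopping); Mixed NE: p = 0.9375, q = 0.0625

Work:
Check pure NE:
(Hiking, Hiking): (30, 2) - no unilateral deviation beneficial
(Shopping, Shopping): (2, 30) - no unilateral deviation beneficial
Mixed NE: P1 plays Hiking with p = 0.9375, P2 plays Hiking with q = 0.0625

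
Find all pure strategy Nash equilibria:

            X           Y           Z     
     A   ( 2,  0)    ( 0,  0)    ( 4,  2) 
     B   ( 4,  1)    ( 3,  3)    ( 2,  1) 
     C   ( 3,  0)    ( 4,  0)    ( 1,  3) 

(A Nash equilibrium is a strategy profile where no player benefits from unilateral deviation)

Nash equilibrium: (A, Z)

Work:
Best responses:
  P1 vs X: payoffs [2, 4, 3] → best response B (payoff 4)
  P1 vs Y: payoffs [0, 3, 4] → best response C (payoff 4)
  P1 vs Z: payoffs [4, 2, 1] → best response A (payoff 4)
  P2 vs A: payoffs [0, 0, 2] → best response Z (payoff 2)
  P2 vs B: payoffs [1, 3, 1] → best response Y (payoff 3)
  P2 vs C: payoffs [0, 0, 3] → best response Z (payoff 3)
Mutual best responses: (A,Z) → Nash equilibria.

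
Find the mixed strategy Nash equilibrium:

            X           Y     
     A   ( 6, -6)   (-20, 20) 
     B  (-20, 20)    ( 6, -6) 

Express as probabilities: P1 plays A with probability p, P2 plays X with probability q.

p = 0.5, q = 0.5

Work:
Find probabilities that make opponent indifferent:
P2 chooses q to make P1 indifferent between A and B
P1 chooses p to make P2 indifferent between X and Y
Mixed NE: P1 plays (A: 0.5, B: 0.5), P2 plays (X: 0.5, Y: 0.5)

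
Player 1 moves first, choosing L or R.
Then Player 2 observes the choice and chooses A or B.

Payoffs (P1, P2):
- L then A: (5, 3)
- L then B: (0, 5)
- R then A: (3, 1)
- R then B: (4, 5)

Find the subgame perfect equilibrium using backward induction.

P1 plays R, P2 plays B after L and B after R; Payoff (4, 5)

Work:
Backward induction:
After L: P2 chooses B → P1 gets 0
After R: P2 chooses B → P1 gets 4
P1 chooses R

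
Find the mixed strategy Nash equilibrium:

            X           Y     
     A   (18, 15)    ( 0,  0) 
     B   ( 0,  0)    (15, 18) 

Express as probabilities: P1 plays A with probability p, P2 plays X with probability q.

p = 0.5455, q = 0.4545

Work:
Find probabilities that make opponent indifferent:
P2 chooses q to make P1 indifferent between A and B
P1 chooses p to make P2 indifferent between X and Y
Mixed NE: P1 plays (A: 0.5455, B: 0.4545), P2 plays (X: 0.4545, Y: 0.5455)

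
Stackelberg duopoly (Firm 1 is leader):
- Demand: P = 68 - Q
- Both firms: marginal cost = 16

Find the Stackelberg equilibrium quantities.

q₁* (leader) = 26.0, q₂* (follower) = 13.0

Work:
Follower's reaction: q₂ = (a - c - q₁)/2
Leader substitutes: π₁ = q₁·(a - q₁ - (a-c-q₁)/2 - c)
FOC: q₁* = (68 - 16)/2 = 26.00
Then: q₂* = (68 - 16 - 26.0)/2 = 13.00
Leader has first-mover advantage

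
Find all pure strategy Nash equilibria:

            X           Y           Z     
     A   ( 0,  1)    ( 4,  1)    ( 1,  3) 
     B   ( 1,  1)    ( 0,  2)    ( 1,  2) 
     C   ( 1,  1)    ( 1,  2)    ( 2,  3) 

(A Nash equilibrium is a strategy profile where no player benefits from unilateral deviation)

Nash equilibrium: (C, Z)

Work:
Best responses:
  P1 vs X: payoffs [0, 1, 1] → best response B/C (payoff 1)
  P1 vs Y: payoffs [4, 0, 1] → best response A (payoff 4)
  P1 vs Z: payoffs [1, 1, 2] → best response C (payoff 2)
  P2 vs A: payoffs [1, 1, 3] → best response Z (payoff 3)
  P2 vs B: payoffs [1, 2, 2] → best response Y/Z (payoff 2)
  P2 vs C: payoffs [1, 2, 3] → best response Z (payoff 3)
Mutual best responses: (C,Z) → Nash equilibria.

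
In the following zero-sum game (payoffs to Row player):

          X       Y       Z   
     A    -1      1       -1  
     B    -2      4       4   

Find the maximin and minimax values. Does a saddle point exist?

Maximin = -1, Minimax = -1, Saddle: True

Work:
Row minimums: [-1, -2] → maximin = -1
Column maximums: [-1, 4, 4] → minimax = -1
Saddle point exists! Game value = -1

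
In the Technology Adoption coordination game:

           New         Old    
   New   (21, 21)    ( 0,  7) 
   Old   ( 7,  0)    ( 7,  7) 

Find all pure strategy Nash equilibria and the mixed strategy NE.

Pure NE: (New, New) and (Old, Old); Mixed NE: p = 0.3333, q = 0.3333

Work:
Check pure NE:
(New, New): (21, 21) - no unilateral deviation beneficial
(Old, Old): (7, 7) - no unilateral deviation beneficial
Mixed NE: P1 plays New with p = 0.3333, P2 plays New with q = 0.3333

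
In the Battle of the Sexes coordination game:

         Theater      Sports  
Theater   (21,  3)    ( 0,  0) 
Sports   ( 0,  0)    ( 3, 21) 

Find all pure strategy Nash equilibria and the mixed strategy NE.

Pure NE: (Theater, Theater) and (Sports, Sports); Mixed NE: p = 0.875, q = 0.125

Work:
Check pure NE:
(Theater, Theater): (21, 3) - no unilateral deviation beneficial
(Sports, Sports): (3, 21) - no unilateral deviation beneficial
Mixed NE: P1 plays Theater with p = 0.875, P2 plays Theater with q = 0.125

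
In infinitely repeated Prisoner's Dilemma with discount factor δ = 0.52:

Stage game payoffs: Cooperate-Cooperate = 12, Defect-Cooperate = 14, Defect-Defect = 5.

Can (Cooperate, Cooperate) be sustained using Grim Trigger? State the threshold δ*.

δ* = 0.2222; since δ = 0.52 ≥ 0.2222, cooperation can be sustained

Work:
For Grim Trigger:
Cooperate forever: 12/(1-δ)
Defect then punished: 14 + 5·δ/(1-δ)
Need: 12/(1-δ) ≥ 14 + 5·δ/(1-δ)
Solving: δ ≥ (T-R)/(T-P) = (14-12)/(14-5) = 0.2222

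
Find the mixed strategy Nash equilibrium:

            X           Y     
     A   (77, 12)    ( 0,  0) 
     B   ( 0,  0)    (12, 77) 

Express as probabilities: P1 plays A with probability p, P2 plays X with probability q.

p = 0.8652, q = 0.1348

Work:
Find probabilities that make opponent indifferent:
P2 chooses q to make P1 indifferent between A and B
P1 chooses p to make P2 indifferent between X and Y
Mixed NE: P1 plays (A: 0.8652, B: 0.1348), P2 plays (X: 0.1348, Y: 0.8652)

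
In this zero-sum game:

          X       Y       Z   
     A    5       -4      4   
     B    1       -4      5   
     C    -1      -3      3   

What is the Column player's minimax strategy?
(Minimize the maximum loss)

Column should play Y, value = -3

Work:
Column player minimizes Row's maximum payoff:
Column X: max payoff to Row = 5
Column Y: max payoff to Row = -3
Column Z: max payoff to Row = 5
Minimum is -3, achieved by column Y.
Minimax strategy: Y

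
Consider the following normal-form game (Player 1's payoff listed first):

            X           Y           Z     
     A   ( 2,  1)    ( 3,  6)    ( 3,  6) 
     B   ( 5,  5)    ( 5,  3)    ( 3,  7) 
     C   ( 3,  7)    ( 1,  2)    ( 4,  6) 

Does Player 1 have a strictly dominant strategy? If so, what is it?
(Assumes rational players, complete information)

No strictly dominant strategy exists for Player 1

Work:
A strategy strictly dominates another if it gives a strictly higher payoff against every opponent action. Compare each pair of P1's strategies column-by-column:
  A vs B: [2 vs 5, 3 vs 5, 3 vs 3] → A does not strictly dominate B (column X: 2 ≤ 5)
  A vs C: [2 vs 3, 3 vs 1, 3 vs 4] → A does not strictly dominate C (column X: 2 ≤ 3)
  B vs A: [5 vs 2, 5 vs 3, 3 vs 3] → B does not strictly dominate A (column Z: 3 ≤ 3)
  B vs C: [5 vs 3, 5 vs 1, 3 vs 4] → B does not strictly dominate C (column Z: 3 ≤ 4)
  C vs A: [3 vs 2, 1 vs 3, 4 vs 3] → C does not strictly dominate A (column Y: 1 ≤ 3)
  C vs B: [3 vs 5, 1 vs 5, 4 vs 3] → C does not strictly dominate B (column X: 3 ≤ 5)
No single strategy strictly dominates all others → no strictly dominant strategy.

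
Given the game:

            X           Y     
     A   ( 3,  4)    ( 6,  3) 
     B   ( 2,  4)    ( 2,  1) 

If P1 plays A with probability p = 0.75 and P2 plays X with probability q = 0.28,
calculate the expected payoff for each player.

E[P1] = 4.37, E[P2] = 2.92

Work:
E[P1] = p·q·π₁(A,X) + p·(1-q)·π₁(A,Y) + (1-p)·q·π₁(B,X) + (1-p)·(1-q)·π₁(B,Y)
= 0.75·0.28·3 + 0.75·0.72·6 + 0.25·0.28·2 + 0.25·0.72·2
= 4.37

E[P2] = 2.92 (similar calculation)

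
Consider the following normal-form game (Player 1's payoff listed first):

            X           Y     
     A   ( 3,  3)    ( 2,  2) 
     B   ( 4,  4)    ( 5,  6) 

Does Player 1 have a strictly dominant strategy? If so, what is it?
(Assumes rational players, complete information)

Yes, Player 1's strictly dominant strategy is B

Work:
A strategy strictly dominates another if it gives a strictly higher payoff against every opponent action. Compare each pair of P1's strategies column-by-column:
  A vs B: [3 vs 4, 2 vs 5] → A does not strictly dominate B (column X: 3 ≤ 4)
  B vs A: [4 vs 3, 5 vs 2] → B strictly dominates A
B strictly dominates every other strategy → strictly dominant.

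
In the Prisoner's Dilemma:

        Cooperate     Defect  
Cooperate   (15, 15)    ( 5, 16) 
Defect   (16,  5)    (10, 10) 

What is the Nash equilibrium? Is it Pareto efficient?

(Defect, Defect) is NE; not Pareto efficient

Work:
Defect dominates Cooperate for both players:
If P2 cooperates: Defect (16) > Cooperate (15)
If P2 defects: Defect (10) > Cooperate (5)
NE: (Defect, Defect) with payoff (10, 10)
But (Cooperate, Cooperate) = (15, 15) Pareto dominates (10, 10)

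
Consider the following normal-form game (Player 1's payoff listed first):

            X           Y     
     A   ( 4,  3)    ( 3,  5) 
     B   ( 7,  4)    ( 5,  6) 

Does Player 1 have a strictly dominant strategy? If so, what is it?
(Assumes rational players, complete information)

Yes, Player 1's strictly dominant strategy is B

Work:
A strategy strictly dominates another if it gives a strictly higher payoff against every opponent action. Compare each pair of P1's strategies column-by-column:
  A vs B: [4 vs 7, 3 vs 5] → A does not strictly dominate B (column X: 4 ≤ 7)
  B vs A: [7 vs 4, 5 vs 3] → B strictly dominates A
B strictly dominates every other strategy → strictly dominant.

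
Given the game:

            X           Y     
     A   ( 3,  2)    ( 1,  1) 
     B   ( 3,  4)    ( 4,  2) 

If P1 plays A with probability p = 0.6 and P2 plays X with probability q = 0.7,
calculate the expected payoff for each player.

E[P1] = 2.76, E[P2] = 2.38

Work:
E[P1] = p·q·π₁(A,X) + p·(1-q)·π₁(A,Y) + (1-p)·q·π₁(B,X) + (1-p)·(1-q)·π₁(B,Y)
= 0.6·0.7·3 + 0.6·0.3·1 + 0.4·0.7·3 + 0.4·0.3·4
= 2.76

E[P2] = 2.38 (similar calculation)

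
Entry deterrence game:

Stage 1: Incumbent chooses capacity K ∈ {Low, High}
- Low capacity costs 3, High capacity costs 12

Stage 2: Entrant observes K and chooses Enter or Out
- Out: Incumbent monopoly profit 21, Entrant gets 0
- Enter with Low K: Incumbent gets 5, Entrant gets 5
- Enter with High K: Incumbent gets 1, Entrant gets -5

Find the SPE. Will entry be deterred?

SPE: (High, Enter|Low, Out|High); Entry deterred. Incumbent net profit = 9

Work:
After Low K: Entrant enters (5 > 0)
After High K: Entrant stays out (-5 < 0)
Incumbent: Low → 5−3=2, High → 21−12=9
Incumbent chooses High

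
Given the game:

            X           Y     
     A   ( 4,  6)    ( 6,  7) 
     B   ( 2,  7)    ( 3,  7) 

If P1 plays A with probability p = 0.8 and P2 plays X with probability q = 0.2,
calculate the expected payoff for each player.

E[P1] = 5.04, E[P2] = 6.84

Work:
E[P1] = p·q·π₁(A,X) + p·(1-q)·π₁(A,Y) + (1-p)·q·π₁(B,X) + (1-p)·(1-q)·π₁(B,Y)
= 0.8·0.2·4 + 0.8·0.8·6 + 0.2·0.2·2 + 0.2·0.8·3
= 5.04

E[P2] = 6.84 (similar calculation)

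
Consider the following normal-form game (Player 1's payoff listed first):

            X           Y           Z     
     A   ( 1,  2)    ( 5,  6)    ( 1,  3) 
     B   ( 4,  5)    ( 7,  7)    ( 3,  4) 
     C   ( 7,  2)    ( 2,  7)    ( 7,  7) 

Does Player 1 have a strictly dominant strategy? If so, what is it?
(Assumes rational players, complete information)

No strictly dominant strategy exists for Player 1

Work:
A strategy strictly dominates another if it gives a strictly higher payoff against every opponent action. Compare each pair of P1's strategies column-by-column:
  A vs B: [1 vs 4, 5 vs 7, 1 vs 3] → A does not strictly dominate B (column X: 1 ≤ 4)
  A vs C: [1 vs 7, 5 vs 2, 1 vs 7] → A does not strictly dominate C (column X: 1 ≤ 7)
  B vs A: [4 vs 1, 7 vs 5, 3 vs 1] → B strictly dominates A
  B vs C: [4 vs 7, 7 vs 2, 3 vs 7] → B does not strictly dominate C (column X: 4 ≤ 7)
  C vs A: [7 vs 1, 2 vs 5, 7 vs 1] → C does not strictly dominate A (column Y: 2 ≤ 5)
  C vs B: [7 vs 4, 2 vs 7, 7 vs 3] → C does not strictly dominate B (column Y: 2 ≤ 7)
No single strategy strictly dominates all others → no strictly dominant strategy.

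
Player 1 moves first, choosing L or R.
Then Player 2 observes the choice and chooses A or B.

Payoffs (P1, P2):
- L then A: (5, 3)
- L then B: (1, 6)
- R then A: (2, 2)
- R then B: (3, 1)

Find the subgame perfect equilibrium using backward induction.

P1 plays R, P2 plays B after L and A after R; Payoff (2, 2)

Work:
Backward induction:
After L: P2 chooses B → P1 gets 1
After R: P2 chooses A → P1 gets 2
P1 chooses R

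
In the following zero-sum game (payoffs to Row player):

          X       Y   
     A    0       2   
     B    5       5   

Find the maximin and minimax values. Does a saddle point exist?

Maximin = 5, Minimax = 5, Saddle: True

Work:
Row minimums: [0, 5] → maximin = 5
Column maximums: [5, 5] → minimax = 5
Saddle point exists! Game value = 5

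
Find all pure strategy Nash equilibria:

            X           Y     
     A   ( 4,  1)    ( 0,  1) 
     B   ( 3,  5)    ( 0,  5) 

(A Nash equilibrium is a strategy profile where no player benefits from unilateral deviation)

Nash equilibrium: (A, X), (A, Y), (B, Y)

Work:
Best responses:
  P1 vs X: payoffs [4, 3] → best response A (payoff 4)
  P1 vs Y: payoffs [0, 0] → best response A/B (payoff 0)
  P2 vs A: payoffs [1, 1] → best response X/Y (payoff 1)
  P2 vs B: payoffs [5, 5] → best response X/Y (payoff 5)
Mutual best responses: (A,X), (A,Y), (B,Y) → Nash equilibria.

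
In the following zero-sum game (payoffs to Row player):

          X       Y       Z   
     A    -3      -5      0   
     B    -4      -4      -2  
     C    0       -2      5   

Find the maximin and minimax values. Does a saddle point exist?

Maximin = -2, Minimax = -2, Saddle: True

Work:
Row minimums: [-5, -4, -2] → maximin = -2
Column maximums: [0, -2, 5] → minimax = -2
Saddle point exists! Game value = -2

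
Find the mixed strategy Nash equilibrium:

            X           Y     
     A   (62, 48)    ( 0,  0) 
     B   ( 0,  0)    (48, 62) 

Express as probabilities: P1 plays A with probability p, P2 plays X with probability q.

p = 0.5636, q = 0.4364

Work:
Find probabilities that make opponent indifferent:
P2 chooses q to make P1 indifferent between A and B
P1 chooses p to make P2 indifferent between X and Y
Mixed NE: P1 plays (A: 0.5636, B: 0.4364), P2 plays (X: 0.4364, Y: 0.5636)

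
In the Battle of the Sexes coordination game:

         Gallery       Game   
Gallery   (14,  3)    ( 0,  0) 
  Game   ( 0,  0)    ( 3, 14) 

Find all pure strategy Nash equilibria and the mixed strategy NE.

Pure NE: (Gallery, Gallery) and (Game, Game); Mixed NE: p = 0.8235, q = 0.1765

Work:
Check pure NE:
(Gallery, Gallery): (14, 3) - no unilateral deviation beneficial
(Game, Game): (3, 14) - no unilateral deviation beneficial
Mixed NE: P1 plays Gallery with p = 0.8235, P2 plays Gallery with q = 0.1765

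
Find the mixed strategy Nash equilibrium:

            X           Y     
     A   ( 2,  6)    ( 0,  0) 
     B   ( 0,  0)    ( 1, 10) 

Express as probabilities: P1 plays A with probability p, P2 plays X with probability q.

p = 0.625, q = 0.3333

Work:
Find probabilities that make opponent indifferent:
P2 chooses q to make P1 indifferent between A and B
P1 chooses p to make P2 indifferent between X and Y
Mixed NE: P1 plays (A: 0.625, B: 0.375), P2 plays (X: 0.3333, Y: 0.6667)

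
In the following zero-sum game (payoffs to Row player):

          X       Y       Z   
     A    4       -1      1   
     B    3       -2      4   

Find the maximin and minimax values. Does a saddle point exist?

Maximin = -1, Minimax = -1, Saddle: True

Work:
Row minimums: [-1, -2] → maximin = -1
Column maximums: [4, -1, 4] → minimax = -1
Saddle point exists! Game value = -1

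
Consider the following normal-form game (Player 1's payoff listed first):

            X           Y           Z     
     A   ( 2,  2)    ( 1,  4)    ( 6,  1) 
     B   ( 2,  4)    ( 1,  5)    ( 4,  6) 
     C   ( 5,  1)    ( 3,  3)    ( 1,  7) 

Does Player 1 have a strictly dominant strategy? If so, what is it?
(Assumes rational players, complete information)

No strictly dominant strategy exists for Player 1

Work:
A strategy strictly dominates another if it gives a strictly higher payoff against every opponent action. Compare each pair of P1's strategies column-by-column:
  A vs B: [2 vs 2, 1 vs 1, 6 vs 4] → A does not strictly dominate B (column X: 2 ≤ 2)
  A vs C: [2 vs 5, 1 vs 3, 6 vs 1] → A does not strictly dominate C (column X: 2 ≤ 5)
  B vs A: [2 vs 2, 1 vs 1, 4 vs 6] → B does not strictly dominate A (column X: 2 ≤ 2)
  B vs C: [2 vs 5, 1 vs 3, 4 vs 1] → B does not strictly dominate C (column X: 2 ≤ 5)
  C vs A: [5 vs 2, 3 vs 1, 1 vs 6] → C does not strictly dominate A (column Z: 1 ≤ 6)
  C vs B: [5 vs 2, 3 vs 1, 1 vs 4] → C does not strictly dominate B (column Z: 1 ≤ 4)
No single strategy strictly dominates all others → no strictly dominant strategy.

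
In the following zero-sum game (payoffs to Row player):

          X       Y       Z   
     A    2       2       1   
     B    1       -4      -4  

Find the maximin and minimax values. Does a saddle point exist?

Maximin = 1, Minimax = 1, Saddle: True

Work:
Row minimums: [1, -4] → maximin = 1
Column maximums: [2, 2, 1] → minimax = 1
Saddle point exists! Game value = 1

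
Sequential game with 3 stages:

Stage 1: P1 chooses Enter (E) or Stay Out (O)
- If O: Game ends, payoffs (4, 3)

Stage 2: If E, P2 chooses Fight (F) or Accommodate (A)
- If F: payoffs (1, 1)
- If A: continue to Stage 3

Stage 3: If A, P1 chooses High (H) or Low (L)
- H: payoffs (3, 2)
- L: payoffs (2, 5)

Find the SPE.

SPE: (O, A, H); Outcome (4, 3)

Work:
Stage 3: P1 chooses H (3 vs 2)
Stage 2: P2: F->1, A->2 (anticipating H). Choose A
Stage 1: P1: O->4, E->3 (anticipating A, H). Choose O
SPE path: O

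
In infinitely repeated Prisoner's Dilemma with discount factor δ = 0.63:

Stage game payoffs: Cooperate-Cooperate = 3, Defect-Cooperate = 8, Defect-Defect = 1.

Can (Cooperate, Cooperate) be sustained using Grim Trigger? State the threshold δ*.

δ* = 0.7143; since δ = 0.63 < 0.7143, cooperation cannot be sustained

Work:
For Grim Trigger:
Cooperate forever: 3/(1-δ)
Defect then punished: 8 + 1·δ/(1-δ)
Need: 3/(1-δ) ≥ 8 + 1·δ/(1-δ)
Solving: δ ≥ (T-R)/(T-P) = (8-3)/(8-1) = 0.7143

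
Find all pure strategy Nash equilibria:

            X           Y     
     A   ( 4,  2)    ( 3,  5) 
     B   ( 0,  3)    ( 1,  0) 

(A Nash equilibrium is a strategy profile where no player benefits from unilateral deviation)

Nash equilibrium: (A, Y)

Work:
Best responses:
  P1 vs X: payoffs [4, 0] → best response A (payoff 4)
  P1 vs Y: payoffs [3, 1] → best response A (payoff 3)
  P2 vs A: payoffs [2, 5] → best response Y (payoff 5)
  P2 vs B: payoffs [3, 0] → best response X (payoff 3)
Mutual best responses: (A,Y) → Nash equilibria.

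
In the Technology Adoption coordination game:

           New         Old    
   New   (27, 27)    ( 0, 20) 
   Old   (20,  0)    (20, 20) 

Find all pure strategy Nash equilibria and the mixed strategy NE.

Pure NE: (New, New) and (Old, Old); Mixed NE: p = 0.7407, q = 0.7407

Work:
Check pure NE:
(New, New): (27, 27) - no unilateral deviation beneficial
(Old, Old): (20, 20) - no unilateral deviation beneficial
Mixed NE: P1 plays New with p = 0.7407, P2 plays New with q = 0.7407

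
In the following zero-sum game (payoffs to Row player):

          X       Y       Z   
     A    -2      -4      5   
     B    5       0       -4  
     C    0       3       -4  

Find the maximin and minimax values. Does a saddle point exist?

Maximin = -4, Minimax = 3, Saddle: False

Work:
Row minimums: [-4, -4, -4] → maximin = -4
Column maximums: [5, 3, 5] → minimax = 3
No saddle point (maximin ≠ minimax). Mixed strategy needed.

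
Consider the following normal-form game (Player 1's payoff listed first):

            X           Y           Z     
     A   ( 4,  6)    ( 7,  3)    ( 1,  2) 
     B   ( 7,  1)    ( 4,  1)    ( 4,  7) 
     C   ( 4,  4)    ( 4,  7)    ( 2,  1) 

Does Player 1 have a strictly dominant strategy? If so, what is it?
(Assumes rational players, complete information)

No strictly dominant strategy exists for Player 1

Work:
A strategy strictly dominates another if it gives a strictly higher payoff against every opponent action. Compare each pair of P1's strategies column-by-column:
  A vs B: [4 vs 7, 7 vs 4, 1 vs 4] → A does not strictly dominate B (column X: 4 ≤ 7)
  A vs C: [4 vs 4, 7 vs 4, 1 vs 2] → A does not strictly dominate C (column X: 4 ≤ 4)
  B vs A: [7 vs 4, 4 vs 7, 4 vs 1] → B does not strictly dominate A (column Y: 4 ≤ 7)
  B vs C: [7 vs 4, 4 vs 4, 4 vs 2] → B does not strictly dominate C (column Y: 4 ≤ 4)
  C vs A: [4 vs 4, 4 vs 7, 2 vs 1] → C does not strictly dominate A (column X: 4 ≤ 4)
  C vs B: [4 vs 7, 4 vs 4, 2 vs 4] → C does not strictly dominate B (column X: 4 ≤ 7)
No single strategy strictly dominates all others → no strictly dominant strategy.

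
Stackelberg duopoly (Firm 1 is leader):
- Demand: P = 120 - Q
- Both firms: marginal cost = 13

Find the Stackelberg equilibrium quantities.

q₁* (leader) = 53.5, q₂* (follower) = 26.75

Work:
Follower's reaction: q₂ = (a - c - q₁)/2
Leader substitutes: π₁ = q₁·(a - q₁ - (a-c-q₁)/2 - c)
FOC: q₁* = (120 - 13)/2 = 53.50
Then: q₂* = (120 - 13 - 53.5)/2 = 26.75
Leader has first-mover advantage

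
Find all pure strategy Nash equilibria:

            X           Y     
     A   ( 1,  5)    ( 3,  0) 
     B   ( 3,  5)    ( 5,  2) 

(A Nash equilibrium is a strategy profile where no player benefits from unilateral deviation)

Nash equilibrium: (B, X)

Work:
Best responses:
  P1 vs X: payoffs [1, 3] → best response B (payoff 3)
  P1 vs Y: payoffs [3, 5] → best response B (payoff 5)
  P2 vs A: payoffs [5, 0] → best response X (payoff 5)
  P2 vs B: payoffs [5, 2] → best response X (payoff 5)
Mutual best responses: (B,X) → Nash equilibria.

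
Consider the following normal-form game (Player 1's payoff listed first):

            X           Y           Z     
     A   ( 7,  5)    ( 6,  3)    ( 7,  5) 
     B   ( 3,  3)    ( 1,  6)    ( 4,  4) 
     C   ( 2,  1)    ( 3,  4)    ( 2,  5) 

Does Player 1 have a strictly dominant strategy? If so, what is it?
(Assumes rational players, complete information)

Yes, Player 1's strictly dominant strategy is A

Work:
A strategy strictly dominates another if it gives a strictly higher payoff against every opponent action. Compare each pair of P1's strategies column-by-column:
  A vs B: [7 vs 3, 6 vs 1, 7 vs 4] → A strictly dominates B
  A vs C: [7 vs 2, 6 vs 3, 7 vs 2] → A strictly dominates C
  B vs A: [3 vs 7, 1 vs 6, 4 vs 7] → B does not strictly dominate A (column X: 3 ≤ 7)
  B vs C: [3 vs 2, 1 vs 3, 4 vs 2] → B does not strictly dominate C (column Y: 1 ≤ 3)
  C vs A: [2 vs 7, 3 vs 6, 2 vs 7] → C does not strictly dominate A (column X: 2 ≤ 7)
  C vs B: [2 vs 3, 3 vs 1, 2 vs 4] → C does not strictly dominate B (column X: 2 ≤ 3)
A strictly dominates every other strategy → strictly dominant.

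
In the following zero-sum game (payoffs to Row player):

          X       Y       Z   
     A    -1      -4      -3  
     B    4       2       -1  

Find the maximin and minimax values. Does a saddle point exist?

Maximin = -1, Minimax = -1, Saddle: True

Work:
Row minimums: [-4, -1] → maximin = -1
Column maximums: [4, 2, -1] → minimax = -1
Saddle point exists! Game value = -1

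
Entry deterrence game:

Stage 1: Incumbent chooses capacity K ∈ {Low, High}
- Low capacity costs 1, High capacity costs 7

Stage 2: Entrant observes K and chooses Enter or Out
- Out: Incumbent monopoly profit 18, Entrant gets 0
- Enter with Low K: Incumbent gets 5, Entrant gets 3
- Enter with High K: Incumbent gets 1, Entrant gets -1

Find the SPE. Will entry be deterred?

SPE: (High, Enter|Low, Out|High); Entry deterred. Incumbent net profit = 11

Work:
After Low K: Entrant enters (3 > 0)
After High K: Entrant stays out (-1 < 0)
Incumbent: Low → 5−1=4, High → 18−7=11
Incumbent chooses High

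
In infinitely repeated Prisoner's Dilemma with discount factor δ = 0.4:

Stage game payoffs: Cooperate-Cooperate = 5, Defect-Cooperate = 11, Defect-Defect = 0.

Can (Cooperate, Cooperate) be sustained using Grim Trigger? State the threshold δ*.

δ* = 0.5455; since δ = 0.4 < 0.5455, cooperation cannot be sustained

Work:
For Grim Trigger:
Cooperate forever: 5/(1-δ)
Defect then punished: 11 + 0·δ/(1-δ)
Need: 5/(1-δ) ≥ 11 + 0·δ/(1-δ)
Solving: δ ≥ (T-R)/(T-P) = (11-5)/(11-0) = 0.5455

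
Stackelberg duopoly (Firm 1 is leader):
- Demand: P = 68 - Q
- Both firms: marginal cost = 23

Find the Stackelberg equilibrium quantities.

q₁* (leader) = 22.5, q₂* (follower) = 11.25

Work:
Follower's reaction: q₂ = (a - c - q₁)/2
Leader substitutes: π₁ = q₁·(a - q₁ - (a-c-q₁)/2 - c)
FOC: q₁* = (68 - 23)/2 = 22.50
Then: q₂* = (68 - 23 - 22.5)/2 = 11.25
Leader has first-mover advantage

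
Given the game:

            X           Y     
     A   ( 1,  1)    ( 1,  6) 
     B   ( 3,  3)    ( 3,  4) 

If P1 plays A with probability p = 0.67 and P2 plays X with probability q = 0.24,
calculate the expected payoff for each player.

E[P1] = 1.66, E[P2] = 4.4568

Work:
E[P1] = p·q·π₁(A,X) + p·(1-q)·π₁(A,Y) + (1-p)·q·π₁(B,X) + (1-p)·(1-q)·π₁(B,Y)
= 0.67·0.24·1 + 0.67·0.76·1 + 0.33·0.24·3 + 0.33·0.76·3
= 1.66

E[P2] = 4.4568 (similar calculation)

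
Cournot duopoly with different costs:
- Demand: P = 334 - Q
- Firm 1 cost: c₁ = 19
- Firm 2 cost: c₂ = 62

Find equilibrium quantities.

q₁* = 119.33, q₂* = 76.33

Work:
Reaction: q₁ = (334 - 19 - q₂)/2
Reaction: q₂ = (334 - 62 - q₁)/2
Solve simultaneously:
q₁* = (334 - 2×19 + 62)/3 = 119.33
q₂* = (334 - 2×62 + 19)/3 = 76.33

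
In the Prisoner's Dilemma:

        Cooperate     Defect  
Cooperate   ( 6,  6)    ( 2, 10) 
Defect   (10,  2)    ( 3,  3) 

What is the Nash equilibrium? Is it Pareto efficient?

(Defect, Defect) is NE; not Pareto efficient

Work:
Defect dominates Cooperate for both players:
If P2 cooperates: Defect (10) > Cooperate (6)
If P2 defects: Defect (3) > Cooperate (2)
NE: (Defect, Defect) with payoff (3, 3)
But (Cooperate, Cooperate) = (6, 6) Pareto dominates (3, 3)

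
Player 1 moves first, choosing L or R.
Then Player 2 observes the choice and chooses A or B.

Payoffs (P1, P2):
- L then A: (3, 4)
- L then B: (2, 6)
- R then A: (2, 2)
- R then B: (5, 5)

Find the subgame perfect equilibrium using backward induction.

P1 plays R, P2 plays B after L and B after R; Payoff (5, 5)

Work:
Backward induction:
After L: P2 chooses B → P1 gets 2
After R: P2 chooses B → P1 gets 5
P1 chooses R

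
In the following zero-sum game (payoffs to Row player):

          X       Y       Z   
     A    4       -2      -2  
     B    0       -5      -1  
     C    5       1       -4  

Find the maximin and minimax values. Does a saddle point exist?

Maximin = -2, Minimax = -1, Saddle: False

Work:
Row minimums: [-2, -5, -4] → maximin = -2
Column maximums: [5, 1, -1] → minimax = -1
No saddle point (maximin ≠ minimax). Mixed strategy needed.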